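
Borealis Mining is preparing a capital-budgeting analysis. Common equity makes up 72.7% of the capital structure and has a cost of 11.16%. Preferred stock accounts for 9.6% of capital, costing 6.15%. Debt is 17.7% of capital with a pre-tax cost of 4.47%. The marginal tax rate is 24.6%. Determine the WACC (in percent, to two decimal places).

After-tax cost of debt = 4.47% × (1 − 24.6%) = 3.3704%.
WACC = 0.727 × 11.1600% + 0.096 × 6.1500% + 0.177 × 3.3704% = 9.3003%.

9.30%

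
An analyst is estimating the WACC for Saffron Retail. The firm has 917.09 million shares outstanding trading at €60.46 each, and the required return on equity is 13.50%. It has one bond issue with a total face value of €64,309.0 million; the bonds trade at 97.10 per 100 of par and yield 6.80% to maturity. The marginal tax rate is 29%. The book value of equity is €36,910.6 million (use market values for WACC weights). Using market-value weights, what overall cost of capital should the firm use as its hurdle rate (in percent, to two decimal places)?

Market value of equity E = 60.46 × 917.09m = 55447.2614m. Market value of debt D = 64309m × 97.1/100 = 62444.039m.
Total capital V = 55447.2614 + 62444.039 = 117891.3004.
Equity: weight = 55447.2614/117891.3004 = 0.4703; cost = 13.5%.
Bonds outstanding: weight = 62444.039/117891.3004 = 0.5297; after-tax cost = 6.8% × (1 − 29%) = 4.8280%.
WACC = 0.4703 × 13.5000% + 0.5297 × 4.8280% = 8.9067%.

8.91%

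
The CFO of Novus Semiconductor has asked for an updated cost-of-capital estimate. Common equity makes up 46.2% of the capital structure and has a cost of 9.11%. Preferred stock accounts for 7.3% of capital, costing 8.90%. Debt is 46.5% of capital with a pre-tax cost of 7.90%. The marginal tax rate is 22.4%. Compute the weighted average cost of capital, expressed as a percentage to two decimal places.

7.71%

After-tax cost of debt = 7.9% × (1 − 22.4%) = 6.1304%.
WACC = 0.462 × 9.1100% + 0.073 × 8.9000% + 0.465 × 6.1304% = 7.7092%.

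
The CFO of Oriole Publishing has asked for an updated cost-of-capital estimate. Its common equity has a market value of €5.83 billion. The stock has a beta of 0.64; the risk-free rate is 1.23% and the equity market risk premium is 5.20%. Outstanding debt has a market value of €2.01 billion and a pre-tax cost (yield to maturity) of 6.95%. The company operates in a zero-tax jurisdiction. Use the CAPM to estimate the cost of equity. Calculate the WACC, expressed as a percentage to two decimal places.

Cost of equity via CAPM: Re = 1.23% + 0.64 × 5.2% = 4.5580%.
Total capital V = 5.83 + 2.01 = 7.84.
Equity: weight = 5.83/7.84 = 0.7436; cost = 4.558%.
Debt: weight = 2.01/7.84 = 0.2564; after-tax cost = 6.95% × (1 − 0%) = 6.9500%.
WACC = 0.7436 × 4.5580% + 0.2564 × 6.9500% = 5.1713%.

5.17%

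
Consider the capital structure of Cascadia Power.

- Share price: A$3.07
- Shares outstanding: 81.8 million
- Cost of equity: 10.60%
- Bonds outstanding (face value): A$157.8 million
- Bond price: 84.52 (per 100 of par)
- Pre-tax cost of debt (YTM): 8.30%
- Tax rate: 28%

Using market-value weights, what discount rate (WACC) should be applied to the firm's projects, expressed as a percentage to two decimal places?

Market value of equity E = 3.07 × 81.8m = 251.126m. Market value of debt D = 157.8m × 84.52/100 = 133.37256m.
Total capital V = 251.126 + 133.37256 = 384.49856.
Equity: weight = 251.126/384.49856 = 0.6531; cost = 10.6%.
Bonds outstanding: weight = 133.37256/384.49856 = 0.3469; after-tax cost = 8.3% × (1 − 28%) = 5.9760%.
WACC = 0.6531 × 10.6000% + 0.3469 × 5.9760% = 8.9961%.

9.00%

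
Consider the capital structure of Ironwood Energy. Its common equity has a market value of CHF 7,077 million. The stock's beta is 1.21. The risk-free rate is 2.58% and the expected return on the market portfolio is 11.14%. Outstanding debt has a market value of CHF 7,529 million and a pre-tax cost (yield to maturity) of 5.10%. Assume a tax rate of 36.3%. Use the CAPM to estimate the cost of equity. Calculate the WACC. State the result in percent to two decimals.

7.94%

Market risk premium = 11.14% − 2.58% = 8.56%.
Cost of equity via CAPM: Re = 2.58% + 1.21 × 8.56% = 12.9376%.
Total capital V = 7077 + 7529 = 14606.
Equity: weight = 7077/14606 = 0.4845; cost = 12.9376%.
Debt: weight = 7529/14606 = 0.5155; after-tax cost = 5.1% × (1 − 36.3%) = 3.2487%.
WACC = 0.4845 × 12.9376% + 0.5155 × 3.2487% = 7.9432%.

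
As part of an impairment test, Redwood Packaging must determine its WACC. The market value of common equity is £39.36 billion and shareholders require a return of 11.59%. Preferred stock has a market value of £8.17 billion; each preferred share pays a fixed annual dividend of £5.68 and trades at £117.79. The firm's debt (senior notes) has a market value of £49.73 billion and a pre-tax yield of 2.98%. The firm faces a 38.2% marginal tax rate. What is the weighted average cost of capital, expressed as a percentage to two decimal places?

Cost of preferred: Rp = 5.68 / 117.79 = 4.8221%.
Total capital V = 39.36 + 8.17 + 49.73 = 97.26.
Equity: weight = 39.36/97.26 = 0.4047; cost = 11.59%.
Preferred: weight = 8.17/97.26 = 0.0840; cost = 4.8221%.
Senior notes: weight = 49.73/97.26 = 0.5113; after-tax cost = 2.98% × (1 − 38.2%) = 1.8416%.
WACC = 0.4047 × 11.5900% + 0.0840 × 4.8221% + 0.5113 × 1.8416% = 6.0371%.

6.04%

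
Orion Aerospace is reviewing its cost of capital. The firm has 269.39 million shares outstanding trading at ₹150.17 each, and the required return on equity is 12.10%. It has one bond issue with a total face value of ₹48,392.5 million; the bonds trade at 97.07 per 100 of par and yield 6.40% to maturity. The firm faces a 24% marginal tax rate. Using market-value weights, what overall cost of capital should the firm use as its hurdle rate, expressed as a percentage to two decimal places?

8.21%

Market value of equity E = 150.17 × 269.39m = 40454.2963m. Market value of debt D = 48392.5m × 97.07/100 = 46974.59975m.
Total capital V = 40454.2963 + 46974.59975 = 87428.89605.
Equity: weight = 40454.2963/87428.89605 = 0.4627; cost = 12.1%.
Bonds outstanding: weight = 46974.59975/87428.89605 = 0.5373; after-tax cost = 6.4% × (1 − 24%) = 4.8640%.
WACC = 0.4627 × 12.1000% + 0.5373 × 4.8640% = 8.2122%.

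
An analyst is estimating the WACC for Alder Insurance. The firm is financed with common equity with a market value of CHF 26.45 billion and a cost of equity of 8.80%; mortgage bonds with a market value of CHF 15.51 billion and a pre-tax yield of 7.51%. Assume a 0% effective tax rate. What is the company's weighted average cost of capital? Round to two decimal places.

Total capital V = 26.45 + 15.51 = 41.96.
Equity: weight = 26.45/41.96 = 0.6304; cost = 8.8%.
Mortgage bonds: weight = 15.51/41.96 = 0.3696; after-tax cost = 7.51% × (1 − 0%) = 7.5100%.
WACC = 0.6304 × 8.8000% + 0.3696 × 7.5100% = 8.3232%.

8.32%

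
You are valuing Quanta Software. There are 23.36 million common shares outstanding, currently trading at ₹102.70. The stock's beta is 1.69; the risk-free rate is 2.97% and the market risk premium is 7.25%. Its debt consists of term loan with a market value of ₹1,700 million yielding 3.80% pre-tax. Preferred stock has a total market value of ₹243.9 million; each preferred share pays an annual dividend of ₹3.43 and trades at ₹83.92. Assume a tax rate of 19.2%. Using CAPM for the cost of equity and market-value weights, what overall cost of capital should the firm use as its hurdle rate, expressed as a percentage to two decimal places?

Cost of equity via CAPM: Re = 2.97% + 1.69 × 7.25% = 15.2225%.
Cost of preferred: Rp = 3.43 / 83.92 = 4.0872%.
Market value of equity E = 102.7 × 23.36m = 2399.072m.
Total capital V = 2399.072 + 243.9 + 1700 = 4342.972.
Equity: weight = 2399.072/4342.972 = 0.5524; cost = 15.2225%.
Preferred: weight = 243.9/4342.972 = 0.0562; cost = 4.0872%.
Term loan: weight = 1700/4342.972 = 0.3914; after-tax cost = 3.8% × (1 − 19.2%) = 3.0704%.
WACC = 0.5524 × 15.2225% + 0.0562 × 4.0872% + 0.3914 × 3.0704% = 9.8404%.

9.84%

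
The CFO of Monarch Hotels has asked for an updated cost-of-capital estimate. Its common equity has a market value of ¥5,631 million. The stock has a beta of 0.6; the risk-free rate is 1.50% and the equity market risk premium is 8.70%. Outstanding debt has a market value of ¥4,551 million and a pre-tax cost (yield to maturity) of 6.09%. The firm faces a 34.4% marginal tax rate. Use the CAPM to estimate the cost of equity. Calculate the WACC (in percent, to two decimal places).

5.50%

Cost of equity via CAPM: Re = 1.5% + 0.6 × 8.7% = 6.7200%.
Total capital V = 5631 + 4551 = 10182.
Equity: weight = 5631/10182 = 0.5530; cost = 6.72%.
Debt: weight = 4551/10182 = 0.4470; after-tax cost = 6.09% × (1 − 34.4%) = 3.9950%.
WACC = 0.5530 × 6.7200% + 0.4470 × 3.9950% = 5.5020%.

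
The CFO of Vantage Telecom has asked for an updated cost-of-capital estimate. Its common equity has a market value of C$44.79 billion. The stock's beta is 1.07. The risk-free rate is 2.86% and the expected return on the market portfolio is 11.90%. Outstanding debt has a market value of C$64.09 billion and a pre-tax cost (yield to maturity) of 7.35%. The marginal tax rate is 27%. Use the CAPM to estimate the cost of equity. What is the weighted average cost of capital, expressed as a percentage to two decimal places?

8.31%

Market risk premium = 11.9% − 2.86% = 9.04%.
Cost of equity via CAPM: Re = 2.86% + 1.07 × 9.04% = 12.5328%.
Total capital V = 44.79 + 64.09 = 108.88.
Equity: weight = 44.79/108.88 = 0.4114; cost = 12.5328%.
Debt: weight = 64.09/108.88 = 0.5886; after-tax cost = 7.35% × (1 − 27%) = 5.3655%.
WACC = 0.4114 × 12.5328% + 0.5886 × 5.3655% = 8.3139%.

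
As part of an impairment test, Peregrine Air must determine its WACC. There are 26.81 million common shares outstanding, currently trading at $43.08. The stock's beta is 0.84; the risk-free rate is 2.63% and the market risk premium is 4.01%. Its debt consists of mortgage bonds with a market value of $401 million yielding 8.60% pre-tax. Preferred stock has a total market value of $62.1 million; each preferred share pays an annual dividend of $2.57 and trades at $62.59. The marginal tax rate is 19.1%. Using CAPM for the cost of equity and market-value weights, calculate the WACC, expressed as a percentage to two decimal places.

6.16%

Cost of equity via CAPM: Re = 2.63% + 0.84 × 4.01% = 5.9984%.
Cost of preferred: Rp = 2.57 / 62.59 = 4.1061%.
Market value of equity E = 43.08 × 26.81m = 1154.9748m.
Total capital V = 1154.9748 + 62.1 + 401 = 1618.0748.
Equity: weight = 1154.9748/1618.0748 = 0.7138; cost = 5.9984%.
Preferred: weight = 62.1/1618.0748 = 0.0384; cost = 4.1061%.
Mortgage bonds: weight = 401/1618.0748 = 0.2478; after-tax cost = 8.6% × (1 − 19.1%) = 6.9574%.
WACC = 0.7138 × 5.9984% + 0.0384 × 4.1061% + 0.2478 × 6.9574% = 6.1634%.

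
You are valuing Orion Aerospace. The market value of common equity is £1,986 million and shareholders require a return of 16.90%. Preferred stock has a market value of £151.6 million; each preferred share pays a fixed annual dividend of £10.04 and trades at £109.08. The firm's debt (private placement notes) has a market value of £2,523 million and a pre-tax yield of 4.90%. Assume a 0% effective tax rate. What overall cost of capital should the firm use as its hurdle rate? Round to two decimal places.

10.15%

Cost of preferred: Rp = 10.04 / 109.08 = 9.2043%.
Total capital V = 1986 + 151.6 + 2523 = 4660.6.
Equity: weight = 1986/4660.6 = 0.4261; cost = 16.9%.
Preferred: weight = 151.6/4660.6 = 0.0325; cost = 9.2043%.
Private placement notes: weight = 2523/4660.6 = 0.5413; after-tax cost = 4.9% × (1 − 0%) = 4.9000%.
WACC = 0.4261 × 16.9000% + 0.0325 × 9.2043% + 0.5413 × 4.9000% = 10.1535%.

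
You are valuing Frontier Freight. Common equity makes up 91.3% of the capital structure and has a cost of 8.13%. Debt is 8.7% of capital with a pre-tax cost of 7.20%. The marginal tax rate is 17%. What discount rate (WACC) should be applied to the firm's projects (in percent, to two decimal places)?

After-tax cost of debt = 7.2% × (1 − 17%) = 5.9760%.
WACC = 0.913 × 8.1300% + 0.087 × 5.9760% = 7.9426%.

7.94%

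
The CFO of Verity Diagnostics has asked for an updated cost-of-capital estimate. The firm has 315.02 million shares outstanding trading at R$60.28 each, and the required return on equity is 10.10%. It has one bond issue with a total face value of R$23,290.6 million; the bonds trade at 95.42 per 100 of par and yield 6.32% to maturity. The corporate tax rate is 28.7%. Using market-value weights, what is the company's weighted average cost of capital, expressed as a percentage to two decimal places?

7.08%

Market value of equity E = 60.28 × 315.02m = 18989.4056m. Market value of debt D = 23290.6m × 95.42/100 = 22223.89052m.
Total capital V = 18989.4056 + 22223.89052 = 41213.29612.
Equity: weight = 18989.4056/41213.29612 = 0.4608; cost = 10.1%.
Bonds outstanding: weight = 22223.89052/41213.29612 = 0.5392; after-tax cost = 6.32% × (1 − 28.7%) = 4.5062%.
WACC = 0.4608 × 10.1000% + 0.5392 × 4.5062% = 7.0836%.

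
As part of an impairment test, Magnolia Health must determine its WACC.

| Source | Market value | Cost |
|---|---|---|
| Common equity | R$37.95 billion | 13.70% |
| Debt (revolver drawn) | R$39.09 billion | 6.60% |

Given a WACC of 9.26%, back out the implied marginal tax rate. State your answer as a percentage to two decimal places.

Total capital V = 37.95 + 39.09 = 77.04.
Equity weight = 37.95/77.04 = 0.4926.
Revolver drawn weight = 39.09/77.04 = 0.5074.
Equity contribution = 0.4926 × 13.7% = 6.7486%.
Debt contribution must be 9.26% − 6.7486% = 2.5114%.
0.5074 × 6.6% × (1 − T) = 2.5114%  ⇒  (1 − T) = 0.7499.
T = 25.0078%.

25.01%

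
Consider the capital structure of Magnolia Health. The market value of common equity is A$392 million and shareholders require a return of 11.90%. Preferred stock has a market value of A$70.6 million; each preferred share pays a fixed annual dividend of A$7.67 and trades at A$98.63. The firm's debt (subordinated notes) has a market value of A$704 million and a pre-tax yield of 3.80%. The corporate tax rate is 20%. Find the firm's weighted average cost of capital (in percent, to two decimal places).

6.30%

Cost of preferred: Rp = 7.67 / 98.63 = 7.7765%.
Total capital V = 392 + 70.6 + 704 = 1166.6.
Equity: weight = 392/1166.6 = 0.3360; cost = 11.9%.
Preferred: weight = 70.6/1166.6 = 0.0605; cost = 7.7765%.
Subordinated notes: weight = 704/1166.6 = 0.6035; after-tax cost = 3.8% × (1 − 20%) = 3.0400%.
WACC = 0.3360 × 11.9000% + 0.0605 × 7.7765% + 0.6035 × 3.0400% = 6.3038%.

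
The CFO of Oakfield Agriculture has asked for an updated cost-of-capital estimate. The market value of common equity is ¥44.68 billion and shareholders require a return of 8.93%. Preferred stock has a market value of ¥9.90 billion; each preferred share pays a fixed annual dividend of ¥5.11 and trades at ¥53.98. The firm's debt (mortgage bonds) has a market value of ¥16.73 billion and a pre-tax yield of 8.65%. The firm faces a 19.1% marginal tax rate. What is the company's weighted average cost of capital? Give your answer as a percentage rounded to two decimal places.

8.55%

Cost of preferred: Rp = 5.11 / 53.98 = 9.4665%.
Total capital V = 44.68 + 9.9 + 16.73 = 71.31.
Equity: weight = 44.68/71.31 = 0.6266; cost = 8.93%.
Preferred: weight = 9.9/71.31 = 0.1388; cost = 9.4665%.
Mortgage bonds: weight = 16.73/71.31 = 0.2346; after-tax cost = 8.65% × (1 − 19.1%) = 6.9978%.
WACC = 0.6266 × 8.9300% + 0.1388 × 9.4665% + 0.2346 × 6.9978% = 8.5512%.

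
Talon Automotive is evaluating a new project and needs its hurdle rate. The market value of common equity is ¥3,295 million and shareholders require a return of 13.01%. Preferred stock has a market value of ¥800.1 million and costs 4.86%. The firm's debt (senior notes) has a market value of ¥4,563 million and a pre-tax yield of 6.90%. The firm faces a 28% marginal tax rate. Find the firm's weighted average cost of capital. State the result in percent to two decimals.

Total capital V = 3295 + 800.1 + 4563 = 8658.1.
Equity: weight = 3295/8658.1 = 0.3806; cost = 13.01%.
Preferred: weight = 800.1/8658.1 = 0.0924; cost = 4.86%.
Senior notes: weight = 4563/8658.1 = 0.5270; after-tax cost = 6.9% × (1 − 28%) = 4.9680%.
WACC = 0.3806 × 13.0100% + 0.0924 × 4.8600% + 0.5270 × 4.9680% = 8.0186%.

8.02%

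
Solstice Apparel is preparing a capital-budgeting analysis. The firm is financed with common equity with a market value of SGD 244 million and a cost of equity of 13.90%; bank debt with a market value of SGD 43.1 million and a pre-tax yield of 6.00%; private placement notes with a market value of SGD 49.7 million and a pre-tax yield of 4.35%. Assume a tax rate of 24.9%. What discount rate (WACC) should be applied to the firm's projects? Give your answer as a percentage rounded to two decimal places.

11.13%

Total capital V = 244 + 43.1 + 49.7 = 336.8.
Equity: weight = 244/336.8 = 0.7245; cost = 13.9%.
Bank debt: weight = 43.1/336.8 = 0.1280; after-tax cost = 6% × (1 − 24.9%) = 4.5060%.
Private placement notes: weight = 49.7/336.8 = 0.1476; after-tax cost = 4.35% × (1 − 24.9%) = 3.2668%.
WACC = 0.7245 × 13.9000% + 0.1280 × 4.5060% + 0.1476 × 3.2668% = 11.1288%.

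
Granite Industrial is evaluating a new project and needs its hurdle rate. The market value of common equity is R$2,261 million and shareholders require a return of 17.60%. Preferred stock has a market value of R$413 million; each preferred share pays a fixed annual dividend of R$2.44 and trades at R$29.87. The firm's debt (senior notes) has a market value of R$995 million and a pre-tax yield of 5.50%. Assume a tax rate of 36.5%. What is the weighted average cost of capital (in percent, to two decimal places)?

Cost of preferred: Rp = 2.44 / 29.87 = 8.1687%.
Total capital V = 2261 + 413 + 995 = 3669.
Equity: weight = 2261/3669 = 0.6162; cost = 17.6%.
Preferred: weight = 413/3669 = 0.1126; cost = 8.1687%.
Senior notes: weight = 995/3669 = 0.2712; after-tax cost = 5.5% × (1 − 36.5%) = 3.4925%.
WACC = 0.6162 × 17.6000% + 0.1126 × 8.1687% + 0.2712 × 3.4925% = 12.7125%.

12.71%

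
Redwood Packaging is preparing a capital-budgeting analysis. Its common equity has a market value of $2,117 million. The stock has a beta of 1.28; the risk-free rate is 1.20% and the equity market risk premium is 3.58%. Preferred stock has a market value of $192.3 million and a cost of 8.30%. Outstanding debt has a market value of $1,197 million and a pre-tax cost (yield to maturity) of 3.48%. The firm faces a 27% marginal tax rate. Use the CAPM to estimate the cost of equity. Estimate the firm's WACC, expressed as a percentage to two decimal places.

4.81%

Cost of equity via CAPM: Re = 1.2% + 1.28 × 3.58% = 5.7824%.
Total capital V = 2117 + 192.3 + 1197 = 3506.3.
Equity: weight = 2117/3506.3 = 0.6038; cost = 5.7824%.
Preferred: weight = 192.3/3506.3 = 0.0548; cost = 8.3%.
Debt: weight = 1197/3506.3 = 0.3414; after-tax cost = 3.48% × (1 − 27%) = 2.5404%.
WACC = 0.6038 × 5.7824% + 0.0548 × 8.3000% + 0.3414 × 2.5404% = 4.8137%.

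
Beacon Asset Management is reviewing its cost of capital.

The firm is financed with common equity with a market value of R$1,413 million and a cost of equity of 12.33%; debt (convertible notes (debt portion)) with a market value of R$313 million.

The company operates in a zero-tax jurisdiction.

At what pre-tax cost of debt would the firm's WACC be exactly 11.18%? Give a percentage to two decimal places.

Total capital V = 1413 + 313 = 1726.
Equity weight = 1413/1726 = 0.8187.
Convertible notes (debt portion) weight = 313/1726 = 0.1813.
Equity contribution = 0.8187 × 12.33% = 10.0940%.
Remaining for debt = 11.18% − 10.0940% = 1.0860%.
Rd × (1 − 0%) × 0.1813 = 1.0860%  ⇒  Rd = 5.9885%.

5.99%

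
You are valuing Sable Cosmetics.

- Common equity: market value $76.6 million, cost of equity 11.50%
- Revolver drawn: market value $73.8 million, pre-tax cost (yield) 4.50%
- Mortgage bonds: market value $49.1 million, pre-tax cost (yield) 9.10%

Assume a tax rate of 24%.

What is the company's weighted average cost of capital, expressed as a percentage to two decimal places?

Total capital V = 76.6 + 73.8 + 49.1 = 199.5.
Equity: weight = 76.6/199.5 = 0.3840; cost = 11.5%.
Revolver drawn: weight = 73.8/199.5 = 0.3699; after-tax cost = 4.5% × (1 − 24%) = 3.4200%.
Mortgage bonds: weight = 49.1/199.5 = 0.2461; after-tax cost = 9.1% × (1 − 24%) = 6.9160%.
WACC = 0.3840 × 11.5000% + 0.3699 × 3.4200% + 0.2461 × 6.9160% = 7.3828%.

7.38%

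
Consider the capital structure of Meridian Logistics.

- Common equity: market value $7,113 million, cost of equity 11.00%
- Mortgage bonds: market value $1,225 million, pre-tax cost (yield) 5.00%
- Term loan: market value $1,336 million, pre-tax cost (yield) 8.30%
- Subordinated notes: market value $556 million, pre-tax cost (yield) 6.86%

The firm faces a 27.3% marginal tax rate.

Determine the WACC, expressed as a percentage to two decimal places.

Total capital V = 7113 + 1225 + 1336 + 556 = 10230.
Equity: weight = 7113/10230 = 0.6953; cost = 11%.
Mortgage bonds: weight = 1225/10230 = 0.1197; after-tax cost = 5% × (1 − 27.3%) = 3.6350%.
Term loan: weight = 1336/10230 = 0.1306; after-tax cost = 8.3% × (1 − 27.3%) = 6.0341%.
Subordinated notes: weight = 556/10230 = 0.0543; after-tax cost = 6.86% × (1 − 27.3%) = 4.9872%.
WACC = 0.6953 × 11.0000% + 0.1197 × 3.6350% + 0.1306 × 6.0341% + 0.0543 × 4.9872% = 9.1427%.

9.14%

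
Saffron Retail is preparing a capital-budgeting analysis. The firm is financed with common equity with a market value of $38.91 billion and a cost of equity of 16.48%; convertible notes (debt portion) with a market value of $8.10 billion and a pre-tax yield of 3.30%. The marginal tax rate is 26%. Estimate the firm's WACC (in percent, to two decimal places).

Total capital V = 38.91 + 8.1 = 47.01.
Equity: weight = 38.91/47.01 = 0.8277; cost = 16.48%.
Convertible notes (debt portion): weight = 8.1/47.01 = 0.1723; after-tax cost = 3.3% × (1 − 26%) = 2.4420%.
WACC = 0.8277 × 16.4800% + 0.1723 × 2.4420% = 14.0612%.

14.06%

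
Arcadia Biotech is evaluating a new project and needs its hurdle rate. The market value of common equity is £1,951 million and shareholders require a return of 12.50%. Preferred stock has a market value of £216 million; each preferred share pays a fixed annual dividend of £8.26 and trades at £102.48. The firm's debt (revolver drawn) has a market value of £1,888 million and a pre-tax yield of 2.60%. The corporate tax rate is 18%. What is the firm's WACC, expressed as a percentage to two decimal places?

7.44%

Cost of preferred: Rp = 8.26 / 102.48 = 8.0601%.
Total capital V = 1951 + 216 + 1888 = 4055.
Equity: weight = 1951/4055 = 0.4811; cost = 12.5%.
Preferred: weight = 216/4055 = 0.0533; cost = 8.0601%.
Revolver drawn: weight = 1888/4055 = 0.4656; after-tax cost = 2.6% × (1 − 18%) = 2.1320%.
WACC = 0.4811 × 12.5000% + 0.0533 × 8.0601% + 0.4656 × 2.1320% = 7.4362%.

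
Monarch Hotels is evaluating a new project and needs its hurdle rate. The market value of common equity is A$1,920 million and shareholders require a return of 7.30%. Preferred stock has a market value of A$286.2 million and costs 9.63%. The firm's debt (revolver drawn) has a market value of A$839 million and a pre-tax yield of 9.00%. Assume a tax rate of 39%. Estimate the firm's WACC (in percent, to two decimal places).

7.02%

Total capital V = 1920 + 286.2 + 839 = 3045.2.
Equity: weight = 1920/3045.2 = 0.6305; cost = 7.3%.
Preferred: weight = 286.2/3045.2 = 0.0940; cost = 9.63%.
Revolver drawn: weight = 839/3045.2 = 0.2755; after-tax cost = 9% × (1 − 39%) = 5.4900%.
WACC = 0.6305 × 7.3000% + 0.0940 × 9.6300% + 0.2755 × 5.4900% = 7.0203%.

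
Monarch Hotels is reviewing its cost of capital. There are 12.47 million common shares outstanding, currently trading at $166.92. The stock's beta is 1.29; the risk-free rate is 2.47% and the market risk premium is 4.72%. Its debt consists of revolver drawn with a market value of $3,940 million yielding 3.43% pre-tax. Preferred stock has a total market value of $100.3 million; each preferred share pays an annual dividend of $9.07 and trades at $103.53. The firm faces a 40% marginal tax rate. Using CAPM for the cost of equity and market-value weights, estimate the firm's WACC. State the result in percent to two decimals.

Cost of equity via CAPM: Re = 2.47% + 1.29 × 4.72% = 8.5588%.
Cost of preferred: Rp = 9.07 / 103.53 = 8.7607%.
Market value of equity E = 166.92 × 12.47m = 2081.4924m.
Total capital V = 2081.4924 + 100.3 + 3940 = 6121.7924.
Equity: weight = 2081.4924/6121.7924 = 0.3400; cost = 8.5588%.
Preferred: weight = 100.3/6121.7924 = 0.0164; cost = 8.7607%.
Revolver drawn: weight = 3940/6121.7924 = 0.6436; after-tax cost = 3.43% × (1 − 40%) = 2.0580%.
WACC = 0.3400 × 8.5588% + 0.0164 × 8.7607% + 0.6436 × 2.0580% = 4.3782%.

4.38%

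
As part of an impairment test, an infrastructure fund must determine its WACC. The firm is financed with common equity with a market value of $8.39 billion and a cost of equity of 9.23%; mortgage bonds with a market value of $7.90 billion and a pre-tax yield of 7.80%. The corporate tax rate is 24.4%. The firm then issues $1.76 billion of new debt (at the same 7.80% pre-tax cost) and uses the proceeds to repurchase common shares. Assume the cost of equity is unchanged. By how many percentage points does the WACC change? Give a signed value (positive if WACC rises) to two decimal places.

Current WACC:
Total capital V = 8.39 + 7.9 = 16.29.
Equity: weight = 8.39/16.29 = 0.5150; cost = 9.23%.
Mortgage bonds: weight = 7.9/16.29 = 0.4850; after-tax cost = 7.8% × (1 − 24.4%) = 5.8968%.
WACC = 0.5150 × 9.2300% + 0.4850 × 5.8968% = 7.6135%.
After the change:
Total capital V = 6.63 + 9.66 = 16.29.
Equity: weight = 6.63/16.29 = 0.4070; cost = 9.23%.
Mortgage bonds: weight = 9.66/16.29 = 0.5930; after-tax cost = 7.8% × (1 − 24.4%) = 5.8968%.
WACC = 0.4070 × 9.2300% + 0.5930 × 5.8968% = 7.2534%.
Change in WACC = 7.2534% − 7.6135% = -0.3601 pp.

-0.36 pp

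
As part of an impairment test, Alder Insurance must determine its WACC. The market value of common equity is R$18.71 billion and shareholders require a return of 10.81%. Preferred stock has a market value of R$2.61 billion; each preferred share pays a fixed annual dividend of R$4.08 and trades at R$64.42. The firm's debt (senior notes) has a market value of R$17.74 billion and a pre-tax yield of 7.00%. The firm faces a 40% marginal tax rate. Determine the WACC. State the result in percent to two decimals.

7.51%

Cost of preferred: Rp = 4.08 / 64.42 = 6.3334%.
Total capital V = 18.71 + 2.61 + 17.74 = 39.06.
Equity: weight = 18.71/39.06 = 0.4790; cost = 10.81%.
Preferred: weight = 2.61/39.06 = 0.0668; cost = 6.3334%.
Senior notes: weight = 17.74/39.06 = 0.4542; after-tax cost = 7% × (1 − 40%) = 4.2000%.
WACC = 0.4790 × 10.8100% + 0.0668 × 6.3334% + 0.4542 × 4.2000% = 7.5088%.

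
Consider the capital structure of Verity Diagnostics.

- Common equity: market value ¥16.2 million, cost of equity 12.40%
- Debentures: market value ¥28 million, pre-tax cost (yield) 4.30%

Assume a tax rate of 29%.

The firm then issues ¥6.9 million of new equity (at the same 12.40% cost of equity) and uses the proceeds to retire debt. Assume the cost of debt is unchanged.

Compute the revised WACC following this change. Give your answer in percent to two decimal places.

After the change:
Total capital V = 23.1 + 21.1 = 44.2.
Equity: weight = 23.1/44.2 = 0.5226; cost = 12.4%.
Debentures: weight = 21.1/44.2 = 0.4774; after-tax cost = 4.3% × (1 − 29%) = 3.0530%.
WACC = 0.5226 × 12.4000% + 0.4774 × 3.0530% = 7.9380%.

7.94%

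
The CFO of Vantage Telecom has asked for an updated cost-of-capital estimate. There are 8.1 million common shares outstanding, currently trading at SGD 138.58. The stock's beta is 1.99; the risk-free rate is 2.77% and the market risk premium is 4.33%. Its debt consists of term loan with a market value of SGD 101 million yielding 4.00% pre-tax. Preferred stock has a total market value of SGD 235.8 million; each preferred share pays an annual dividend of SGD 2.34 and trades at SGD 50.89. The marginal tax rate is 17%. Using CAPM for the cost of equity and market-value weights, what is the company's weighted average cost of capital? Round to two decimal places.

9.73%

Cost of equity via CAPM: Re = 2.77% + 1.99 × 4.33% = 11.3867%.
Cost of preferred: Rp = 2.34 / 50.89 = 4.5982%.
Market value of equity E = 138.58 × 8.1m = 1122.498m.
Total capital V = 1122.498 + 235.8 + 101 = 1459.298.
Equity: weight = 1122.498/1459.298 = 0.7692; cost = 11.3867%.
Preferred: weight = 235.8/1459.298 = 0.1616; cost = 4.5982%.
Term loan: weight = 101/1459.298 = 0.0692; after-tax cost = 4% × (1 − 17%) = 3.3200%.
WACC = 0.7692 × 11.3867% + 0.1616 × 4.5982% + 0.0692 × 3.3200% = 9.7315%.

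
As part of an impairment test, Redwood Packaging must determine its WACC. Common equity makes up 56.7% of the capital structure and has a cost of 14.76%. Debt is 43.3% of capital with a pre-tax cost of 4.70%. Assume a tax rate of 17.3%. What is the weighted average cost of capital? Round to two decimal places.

After-tax cost of debt = 4.7% × (1 − 17.3%) = 3.8869%.
WACC = 0.567 × 14.7600% + 0.433 × 3.8869% = 10.0519%.

10.05%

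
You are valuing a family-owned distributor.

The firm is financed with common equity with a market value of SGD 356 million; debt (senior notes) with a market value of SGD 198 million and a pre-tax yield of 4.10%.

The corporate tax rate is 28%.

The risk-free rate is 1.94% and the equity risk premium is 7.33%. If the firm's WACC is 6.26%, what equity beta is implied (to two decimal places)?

Total capital V = 356 + 198 = 554.
Equity weight = 356/554 = 0.6426.
Senior notes weight = 198/554 = 0.3574.
Debt contribution = 0.3574 × 4.1% × (1 − 28%) = 1.0550%.
Required equity contribution = 6.26% − 1.0550% = 5.2050%  ⇒  Re = 8.0998%.
CAPM: 8.0998% = 1.94% + β × 7.33%  ⇒  β = 0.8404.

0.84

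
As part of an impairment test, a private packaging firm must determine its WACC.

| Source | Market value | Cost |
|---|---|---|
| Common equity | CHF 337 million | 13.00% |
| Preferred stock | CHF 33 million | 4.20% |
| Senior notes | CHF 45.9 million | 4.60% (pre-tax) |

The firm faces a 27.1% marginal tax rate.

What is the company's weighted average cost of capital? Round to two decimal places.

11.24%

Total capital V = 337 + 33 + 45.9 = 415.9.
Equity: weight = 337/415.9 = 0.8103; cost = 13%.
Preferred: weight = 33/415.9 = 0.0793; cost = 4.2%.
Senior notes: weight = 45.9/415.9 = 0.1104; after-tax cost = 4.6% × (1 − 27.1%) = 3.3534%.
WACC = 0.8103 × 13.0000% + 0.0793 × 4.2000% + 0.1104 × 3.3534% = 11.2371%.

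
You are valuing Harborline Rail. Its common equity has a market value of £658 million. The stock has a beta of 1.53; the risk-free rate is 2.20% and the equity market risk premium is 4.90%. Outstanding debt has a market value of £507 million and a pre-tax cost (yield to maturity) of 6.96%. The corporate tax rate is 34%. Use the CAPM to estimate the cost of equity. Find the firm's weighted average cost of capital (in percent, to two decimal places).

Cost of equity via CAPM: Re = 2.2% + 1.53 × 4.9% = 9.6970%.
Total capital V = 658 + 507 = 1165.
Equity: weight = 658/1165 = 0.5648; cost = 9.697%.
Debt: weight = 507/1165 = 0.4352; after-tax cost = 6.96% × (1 − 34%) = 4.5936%.
WACC = 0.5648 × 9.6970% + 0.4352 × 4.5936% = 7.4760%.

7.48%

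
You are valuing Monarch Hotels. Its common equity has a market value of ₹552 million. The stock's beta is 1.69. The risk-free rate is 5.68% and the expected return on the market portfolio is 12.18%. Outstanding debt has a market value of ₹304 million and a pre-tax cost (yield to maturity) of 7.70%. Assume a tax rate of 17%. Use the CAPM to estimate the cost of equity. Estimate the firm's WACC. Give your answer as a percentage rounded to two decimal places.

Market risk premium = 12.18% − 5.68% = 6.5%.
Cost of equity via CAPM: Re = 5.68% + 1.69 × 6.5% = 16.6650%.
Total capital V = 552 + 304 = 856.
Equity: weight = 552/856 = 0.6449; cost = 16.665%.
Debt: weight = 304/856 = 0.3551; after-tax cost = 7.7% × (1 − 17%) = 6.3910%.
WACC = 0.6449 × 16.6650% + 0.3551 × 6.3910% = 13.0163%.

13.02%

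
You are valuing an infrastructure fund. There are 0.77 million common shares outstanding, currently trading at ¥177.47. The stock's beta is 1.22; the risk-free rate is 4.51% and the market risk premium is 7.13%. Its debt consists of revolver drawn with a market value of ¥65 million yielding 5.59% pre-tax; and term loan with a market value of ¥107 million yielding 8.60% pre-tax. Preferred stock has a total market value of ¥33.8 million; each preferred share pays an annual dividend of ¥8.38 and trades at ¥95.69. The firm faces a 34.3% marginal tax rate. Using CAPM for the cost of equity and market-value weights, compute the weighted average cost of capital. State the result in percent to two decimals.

8.60%

Cost of equity via CAPM: Re = 4.51% + 1.22 × 7.13% = 13.2086%.
Cost of preferred: Rp = 8.38 / 95.69 = 8.7574%.
Market value of equity E = 177.47 × 0.77m = 136.6519m.
Total capital V = 136.6519 + 33.8 + 65 + 107 = 342.4519.
Equity: weight = 136.6519/342.4519 = 0.3990; cost = 13.2086%.
Preferred: weight = 33.8/342.4519 = 0.0987; cost = 8.7574%.
Revolver drawn: weight = 65/342.4519 = 0.1898; after-tax cost = 5.59% × (1 − 34.3%) = 3.6726%.
Term loan: weight = 107/342.4519 = 0.3125; after-tax cost = 8.6% × (1 − 34.3%) = 5.6502%.
WACC = 0.3990 × 13.2086% + 0.0987 × 8.7574% + 0.1898 × 3.6726% + 0.3125 × 5.6502% = 8.5976%.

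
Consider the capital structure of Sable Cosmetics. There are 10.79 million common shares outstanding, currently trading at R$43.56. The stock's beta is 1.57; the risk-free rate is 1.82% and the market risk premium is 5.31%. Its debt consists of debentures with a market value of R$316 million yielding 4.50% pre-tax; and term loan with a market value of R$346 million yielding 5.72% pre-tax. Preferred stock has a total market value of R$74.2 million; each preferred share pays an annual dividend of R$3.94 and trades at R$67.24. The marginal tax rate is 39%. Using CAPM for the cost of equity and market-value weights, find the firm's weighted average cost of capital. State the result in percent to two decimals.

6.04%

Cost of equity via CAPM: Re = 1.82% + 1.57 × 5.31% = 10.1567%.
Cost of preferred: Rp = 3.94 / 67.24 = 5.8596%.
Market value of equity E = 43.56 × 10.79m = 470.0124m.
Total capital V = 470.0124 + 74.2 + 316 + 346 = 1206.2124.
Equity: weight = 470.0124/1206.2124 = 0.3897; cost = 10.1567%.
Preferred: weight = 74.2/1206.2124 = 0.0615; cost = 5.8596%.
Debentures: weight = 316/1206.2124 = 0.2620; after-tax cost = 4.5% × (1 − 39%) = 2.7450%.
Term loan: weight = 346/1206.2124 = 0.2868; after-tax cost = 5.72% × (1 − 39%) = 3.4892%.
WACC = 0.3897 × 10.1567% + 0.0615 × 5.8596% + 0.2620 × 2.7450% + 0.2868 × 3.4892% = 6.0381%.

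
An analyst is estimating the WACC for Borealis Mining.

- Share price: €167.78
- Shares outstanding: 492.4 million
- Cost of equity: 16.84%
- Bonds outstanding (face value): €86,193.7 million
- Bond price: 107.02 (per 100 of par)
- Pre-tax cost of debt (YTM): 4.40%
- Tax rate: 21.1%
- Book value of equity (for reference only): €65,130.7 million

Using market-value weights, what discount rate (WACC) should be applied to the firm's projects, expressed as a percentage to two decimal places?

9.79%

Market value of equity E = 167.78 × 492.4m = 82614.872m. Market value of debt D = 86193.7m × 107.02/100 = 92244.49774m.
Total capital V = 82614.872 + 92244.49774 = 174859.36974.
Equity: weight = 82614.872/174859.36974 = 0.4725; cost = 16.84%.
Bonds outstanding: weight = 92244.49774/174859.36974 = 0.5275; after-tax cost = 4.4% × (1 − 21.1%) = 3.4716%.
WACC = 0.4725 × 16.8400% + 0.5275 × 3.4716% = 9.7877%.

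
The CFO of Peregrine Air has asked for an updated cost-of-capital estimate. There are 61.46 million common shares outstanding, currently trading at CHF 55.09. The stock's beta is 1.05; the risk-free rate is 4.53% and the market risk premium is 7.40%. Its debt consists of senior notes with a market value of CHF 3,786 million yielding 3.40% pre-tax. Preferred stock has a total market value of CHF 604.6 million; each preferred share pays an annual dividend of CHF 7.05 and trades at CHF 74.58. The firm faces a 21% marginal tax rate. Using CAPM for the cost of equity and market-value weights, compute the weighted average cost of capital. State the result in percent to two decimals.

7.40%

Cost of equity via CAPM: Re = 4.53% + 1.05 × 7.4% = 12.3000%.
Cost of preferred: Rp = 7.05 / 74.58 = 9.4529%.
Market value of equity E = 55.09 × 61.46m = 3385.8314m.
Total capital V = 3385.8314 + 604.6 + 3786 = 7776.4314.
Equity: weight = 3385.8314/7776.4314 = 0.4354; cost = 12.3%.
Preferred: weight = 604.6/7776.4314 = 0.0777; cost = 9.4529%.
Senior notes: weight = 3786/7776.4314 = 0.4869; after-tax cost = 3.4% × (1 − 21%) = 2.6860%.
WACC = 0.4354 × 12.3000% + 0.0777 × 9.4529% + 0.4869 × 2.6860% = 7.3980%.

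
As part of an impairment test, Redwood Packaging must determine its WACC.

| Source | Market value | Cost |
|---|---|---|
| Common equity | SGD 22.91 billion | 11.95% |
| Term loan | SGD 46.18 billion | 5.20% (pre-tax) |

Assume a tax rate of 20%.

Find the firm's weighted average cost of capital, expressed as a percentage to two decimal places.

6.74%

Total capital V = 22.91 + 46.18 = 69.09.
Equity: weight = 22.91/69.09 = 0.3316; cost = 11.95%.
Term loan: weight = 46.18/69.09 = 0.6684; after-tax cost = 5.2% × (1 − 20%) = 4.1600%.
WACC = 0.3316 × 11.9500% + 0.6684 × 4.1600% = 6.7431%.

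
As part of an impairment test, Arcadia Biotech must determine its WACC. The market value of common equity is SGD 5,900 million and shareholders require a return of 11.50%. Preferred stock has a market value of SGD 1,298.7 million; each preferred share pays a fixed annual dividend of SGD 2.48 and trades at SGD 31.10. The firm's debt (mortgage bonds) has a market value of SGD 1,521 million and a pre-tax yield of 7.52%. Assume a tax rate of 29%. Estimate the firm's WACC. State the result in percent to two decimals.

Cost of preferred: Rp = 2.48 / 31.1 = 7.9743%.
Total capital V = 5900 + 1298.7 + 1521 = 8719.7.
Equity: weight = 5900/8719.7 = 0.6766; cost = 11.5%.
Preferred: weight = 1298.7/8719.7 = 0.1489; cost = 7.9743%.
Mortgage bonds: weight = 1521/8719.7 = 0.1744; after-tax cost = 7.52% × (1 − 29%) = 5.3392%.
WACC = 0.6766 × 11.5000% + 0.1489 × 7.9743% + 0.1744 × 5.3392% = 9.9002%.

9.90%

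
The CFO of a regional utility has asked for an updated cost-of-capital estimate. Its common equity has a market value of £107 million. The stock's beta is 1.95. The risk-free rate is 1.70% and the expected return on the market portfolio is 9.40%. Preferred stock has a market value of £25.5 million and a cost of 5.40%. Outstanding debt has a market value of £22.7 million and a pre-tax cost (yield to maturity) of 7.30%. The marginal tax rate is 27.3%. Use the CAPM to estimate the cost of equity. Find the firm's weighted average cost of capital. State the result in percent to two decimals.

Market risk premium = 9.4% − 1.7% = 7.7%.
Cost of equity via CAPM: Re = 1.7% + 1.95 × 7.7% = 16.7150%.
Total capital V = 107 + 25.5 + 22.7 = 155.2.
Equity: weight = 107/155.2 = 0.6894; cost = 16.715%.
Preferred: weight = 25.5/155.2 = 0.1643; cost = 5.4%.
Debt: weight = 22.7/155.2 = 0.1463; after-tax cost = 7.3% × (1 − 27.3%) = 5.3071%.
WACC = 0.6894 × 16.7150% + 0.1643 × 5.4000% + 0.1463 × 5.3071% = 13.1873%.

13.19%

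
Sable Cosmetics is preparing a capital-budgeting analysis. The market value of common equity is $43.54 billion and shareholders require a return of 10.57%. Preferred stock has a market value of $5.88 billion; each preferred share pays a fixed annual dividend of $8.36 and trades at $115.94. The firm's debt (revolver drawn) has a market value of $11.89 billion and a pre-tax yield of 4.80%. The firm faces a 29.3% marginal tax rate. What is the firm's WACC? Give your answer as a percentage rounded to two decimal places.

8.86%

Cost of preferred: Rp = 8.36 / 115.94 = 7.2106%.
Total capital V = 43.54 + 5.88 + 11.89 = 61.31.
Equity: weight = 43.54/61.31 = 0.7102; cost = 10.57%.
Preferred: weight = 5.88/61.31 = 0.0959; cost = 7.2106%.
Revolver drawn: weight = 11.89/61.31 = 0.1939; after-tax cost = 4.8% × (1 − 29.3%) = 3.3936%.
WACC = 0.7102 × 10.5700% + 0.0959 × 7.2106% + 0.1939 × 3.3936% = 8.8561%.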